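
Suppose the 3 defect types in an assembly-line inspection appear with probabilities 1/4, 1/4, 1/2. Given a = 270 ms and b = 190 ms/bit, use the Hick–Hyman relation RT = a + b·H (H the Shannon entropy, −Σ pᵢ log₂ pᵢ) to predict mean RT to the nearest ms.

Each term −pᵢ log₂ pᵢ: 0.25·2 + 0.25·2 + 0.5·1; summed, H = 1.500 bits.
Mean RT = a + bH = 270 + 190·1.500 = 555.00 ms.

555 ms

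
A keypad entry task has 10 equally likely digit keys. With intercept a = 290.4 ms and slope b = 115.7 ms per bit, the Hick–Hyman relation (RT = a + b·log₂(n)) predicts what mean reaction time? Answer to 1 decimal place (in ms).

674.7 ms

log₂(10) = 3.3219 bits, so RT = 290.4 + 115.7 × 3.3219 ≈ 674.747 ms.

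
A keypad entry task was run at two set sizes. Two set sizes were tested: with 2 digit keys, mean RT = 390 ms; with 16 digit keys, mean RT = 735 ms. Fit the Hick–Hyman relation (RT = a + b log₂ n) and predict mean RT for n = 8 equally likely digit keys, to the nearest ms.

Fit slope and intercept:
  b = (735 − 390) / (log₂ 16 − log₂ 2) = 345 / (4 − 1) = 115 ms/bit
  a = 390 − 115 × 1 = 275 ms
Then RT(8) = 275 + 115 × log₂ 8 = 275 + 115 × 3 ≈ 620.000 ms.

620 ms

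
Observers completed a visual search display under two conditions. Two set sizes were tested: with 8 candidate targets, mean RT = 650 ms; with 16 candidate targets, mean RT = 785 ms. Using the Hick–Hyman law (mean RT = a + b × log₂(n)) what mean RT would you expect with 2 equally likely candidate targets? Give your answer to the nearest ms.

380 ms

RT is linear in log₂ n, so two points fix the line:
  b = (785 − 650) / (log₂ 16 − log₂ 8) = 135 / (4 − 3) = 135 ms/bit
  a = 650 − 135 × 3 = 245 ms
Then RT(2) = 245 + 135 × log₂ 2 = 245 + 135 × 1 ≈ 380.000 ms.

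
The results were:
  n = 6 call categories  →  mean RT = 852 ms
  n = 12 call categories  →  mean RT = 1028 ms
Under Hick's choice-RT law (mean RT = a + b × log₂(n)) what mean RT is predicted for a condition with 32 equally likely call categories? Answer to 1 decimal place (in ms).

1277.0 ms

With log₂ n on the abscissa the relation is linear; from the two conditions:
  b = (1028 − 852) / (log₂ 12 − log₂ 6) = 176 / (3.5850 − 2.5850) = 176.000 ms/bit
  a = 852 − 176.000 × 2.5850 = 397.047 ms
Then RT(32) = 397.047 + 176.000 × log₂ 32 = 397.047 + 176.000 × 5 ≈ 1277.047 ms.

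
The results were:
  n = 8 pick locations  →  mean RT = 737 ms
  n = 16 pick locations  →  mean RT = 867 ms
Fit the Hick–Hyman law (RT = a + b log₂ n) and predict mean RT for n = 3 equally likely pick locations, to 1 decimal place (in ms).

553.0 ms

Solve the two-equation system in a and b:
  b = (867 − 737) / (log₂ 16 − log₂ 8) = 130 / (4 − 3) = 130.000 ms/bit
  a = 737 − 130.000 × 3 = 347.000 ms
Then RT(3) = 347.000 + 130.000 × log₂ 3 = 347.000 + 130.000 × 1.5850 ≈ 553.045 ms.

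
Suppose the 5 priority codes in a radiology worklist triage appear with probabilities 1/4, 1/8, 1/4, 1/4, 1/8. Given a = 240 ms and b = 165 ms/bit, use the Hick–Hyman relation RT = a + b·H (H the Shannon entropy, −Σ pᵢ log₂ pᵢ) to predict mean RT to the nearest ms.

H = −Σ pᵢ log₂ pᵢ = 0.25·2 + 0.125·3 + 0.25·2 + 0.25·2 + 0.125·3 = 2.250 bits.
RT = 240 + 165 × 2.250 = 611.25 ms.

611 ms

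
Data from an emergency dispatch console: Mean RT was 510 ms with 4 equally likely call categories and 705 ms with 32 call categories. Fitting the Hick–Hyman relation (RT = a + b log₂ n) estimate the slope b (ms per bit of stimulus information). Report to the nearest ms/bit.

65 ms/bit

Slope: b = (705 − 510) / (log₂ 32 − log₂ 4) = 195/3.0000 = 65 ms/bit.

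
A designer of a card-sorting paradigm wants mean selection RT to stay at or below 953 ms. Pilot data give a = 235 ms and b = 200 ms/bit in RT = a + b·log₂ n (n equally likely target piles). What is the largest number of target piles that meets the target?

Set 235 + 200·log₂ n ≤ 953 → log₂ n ≤ (953 − 235)/200 = 3.5900.
So n ≤ 2^3.5900 = 12.042; the largest integer n is 12.

12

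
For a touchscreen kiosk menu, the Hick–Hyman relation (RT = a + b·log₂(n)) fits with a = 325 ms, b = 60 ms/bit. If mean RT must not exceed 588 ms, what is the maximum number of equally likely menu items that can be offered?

20

Information budget: (588 − 325)/60 = 4.3833 bits, so n ≤ 2^4.3833 = 20.870 → at most 20.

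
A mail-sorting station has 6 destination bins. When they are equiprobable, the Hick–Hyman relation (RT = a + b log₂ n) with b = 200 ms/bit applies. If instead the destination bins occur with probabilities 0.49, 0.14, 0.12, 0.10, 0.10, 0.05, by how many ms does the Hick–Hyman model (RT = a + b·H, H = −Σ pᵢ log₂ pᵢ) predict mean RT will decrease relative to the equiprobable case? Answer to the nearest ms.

Equiprobable entropy H₀ = log₂ 6 = 2.5850 bits.
Skewed entropy H = −Σ pᵢ log₂ pᵢ = 2.1489 bits.
ΔRT = b·(H₀ − H) = 200 × 0.4360 = 87.20 ms.

87 ms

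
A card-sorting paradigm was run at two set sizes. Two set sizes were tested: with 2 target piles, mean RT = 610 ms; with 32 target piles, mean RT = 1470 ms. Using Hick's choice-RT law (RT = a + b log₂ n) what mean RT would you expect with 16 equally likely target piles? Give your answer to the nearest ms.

With log₂ n on the abscissa the relation is linear; from the two conditions:
  b = (1470 − 610) / (log₂ 32 − log₂ 2) = 860 / (5 − 1) = 215 ms/bit
  a = 610 − 215 × 1 = 395 ms
Then RT(16) = 395 + 215 × log₂ 16 = 395 + 215 × 4 ≈ 1255.000 ms.

1255 ms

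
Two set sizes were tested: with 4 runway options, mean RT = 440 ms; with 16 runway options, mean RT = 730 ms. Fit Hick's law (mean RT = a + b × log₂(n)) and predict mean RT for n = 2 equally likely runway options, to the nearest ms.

295 ms

Solve the two-equation system in a and b:
  b = (730 − 440) / (log₂ 16 − log₂ 4) = 290 / (4 − 2) = 145 ms/bit
  a = 440 − 145 × 2 = 150 ms
Then RT(2) = 150 + 145 × log₂ 2 = 150 + 145 × 1 ≈ 295.000 ms.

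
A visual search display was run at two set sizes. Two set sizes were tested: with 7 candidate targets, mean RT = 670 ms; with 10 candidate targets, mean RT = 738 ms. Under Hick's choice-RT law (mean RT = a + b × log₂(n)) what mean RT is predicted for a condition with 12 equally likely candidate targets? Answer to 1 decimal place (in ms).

772.8 ms

Solve the two-equation system in a and b:
  b = (738 − 670) / (log₂ 10 − log₂ 7) = 68 / (3.3219 − 2.8074) = 132.148 ms/bit
  a = 670 − 132.148 × 2.8074 = 299.013 ms
Then RT(12) = 299.013 + 132.148 × log₂ 12 = 299.013 + 132.148 × 3.5850 ≈ 772.760 ms.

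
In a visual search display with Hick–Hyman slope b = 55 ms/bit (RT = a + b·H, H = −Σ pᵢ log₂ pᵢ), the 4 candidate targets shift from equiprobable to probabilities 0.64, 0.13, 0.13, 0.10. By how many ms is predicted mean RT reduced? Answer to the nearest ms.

The RT saving is b·ΔH. Equiprobable H₀ = log₂(4) = 2.0000 bits; with the given probabilities H = 1.5095 bits.
b·(H₀ − H) = 55 × (2.0000 − 1.5095) = 26.97 ms.

27 ms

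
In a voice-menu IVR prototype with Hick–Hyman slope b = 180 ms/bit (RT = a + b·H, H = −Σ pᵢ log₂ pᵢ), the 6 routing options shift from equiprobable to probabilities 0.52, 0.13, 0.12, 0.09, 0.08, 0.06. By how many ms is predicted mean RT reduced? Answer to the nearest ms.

Equiprobable entropy H₀ = log₂ 6 = 2.5850 bits.
Skewed entropy H = −Σ pᵢ log₂ pᵢ = 2.0880 bits.
ΔRT = b·(H₀ − H) = 180 × 0.4970 = 89.46 ms.

89 ms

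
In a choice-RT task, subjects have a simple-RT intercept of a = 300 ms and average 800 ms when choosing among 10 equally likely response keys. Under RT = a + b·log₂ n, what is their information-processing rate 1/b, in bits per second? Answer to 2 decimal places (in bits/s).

6.64 bits/s

Choice component = 800 − 300 = 500 ms over log₂(10) = 3.3219 bits.
b = 500 / 3.3219 = 150.515 ms/bit, so 1/b = 6.644 bits/s.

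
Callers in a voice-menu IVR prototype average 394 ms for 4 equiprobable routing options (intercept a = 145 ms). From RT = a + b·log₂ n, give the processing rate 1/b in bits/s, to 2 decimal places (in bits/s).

8.03 bits/s

b = (394 − 145)/log₂ 4 = 249/2 = 124.500 ms per bit = 0.12450 s/bit; the reciprocal is 8.032 bits/s.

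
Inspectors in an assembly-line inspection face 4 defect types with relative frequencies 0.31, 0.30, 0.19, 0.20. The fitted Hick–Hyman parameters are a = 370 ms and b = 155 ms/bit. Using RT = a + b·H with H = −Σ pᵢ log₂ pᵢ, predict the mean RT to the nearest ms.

674 ms

Entropy contributions −pᵢ log₂ pᵢ: 0.5238, 0.5211, 0.4552, 0.4644; sum H = 1.9645 bits.
RT = a + bH = 370 + 155·1.9645 = 674.50 ms.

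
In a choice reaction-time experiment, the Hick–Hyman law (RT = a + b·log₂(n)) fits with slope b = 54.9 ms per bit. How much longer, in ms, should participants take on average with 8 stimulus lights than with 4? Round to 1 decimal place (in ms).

ΔRT = (a + b log₂ n₂) − (a + b log₂ n₁) = b·(log₂ n₂ − log₂ n₁).
log₂(8) − log₂(4) = log₂(8/4) = log₂(2) = 1.
ΔRT = 54.9 × 1.0000 = 54.900 ms.

54.9 ms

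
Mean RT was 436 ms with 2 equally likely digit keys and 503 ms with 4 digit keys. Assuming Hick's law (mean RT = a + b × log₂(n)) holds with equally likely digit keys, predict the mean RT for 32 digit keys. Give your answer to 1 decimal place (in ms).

704.0 ms

With log₂ n on the abscissa the relation is linear; from the two conditions:
  b = (503 − 436) / (log₂ 4 − log₂ 2) = 67 / (2 − 1) = 67.000 ms/bit
  a = 436 − 67.000 × 1 = 369.000 ms
Then RT(32) = 369.000 + 67.000 × log₂ 32 = 369.000 + 67.000 × 5 ≈ 704.000 ms.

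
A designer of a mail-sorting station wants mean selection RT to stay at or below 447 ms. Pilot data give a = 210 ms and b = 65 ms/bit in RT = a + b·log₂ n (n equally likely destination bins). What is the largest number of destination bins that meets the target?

Information budget: (447 − 210)/65 = 3.6462 bits, so n ≤ 2^3.6462 = 12.520 → at most 12.

12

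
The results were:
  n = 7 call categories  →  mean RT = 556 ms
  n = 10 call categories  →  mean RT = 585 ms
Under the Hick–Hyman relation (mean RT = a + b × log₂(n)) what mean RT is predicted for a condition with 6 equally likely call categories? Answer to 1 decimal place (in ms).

543.5 ms

Fit slope and intercept:
  b = (585 − 556) / (log₂ 10 − log₂ 7) = 29 / (3.3219 − 2.8074) = 56.357 ms/bit
  a = 556 − 56.357 × 2.8074 = 397.785 ms
Then RT(6) = 397.785 + 56.357 × log₂ 6 = 397.785 + 56.357 × 2.5850 ≈ 543.467 ms.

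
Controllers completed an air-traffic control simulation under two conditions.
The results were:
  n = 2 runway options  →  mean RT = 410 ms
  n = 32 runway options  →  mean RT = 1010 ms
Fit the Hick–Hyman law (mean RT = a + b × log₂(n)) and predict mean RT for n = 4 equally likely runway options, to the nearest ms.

With log₂ n on the abscissa the relation is linear; from the two conditions:
  b = (1010 − 410) / (log₂ 32 − log₂ 2) = 600 / (5 − 1) = 150 ms/bit
  a = 410 − 150 × 1 = 260 ms
Then RT(4) = 260 + 150 × log₂ 4 = 260 + 150 × 2 ≈ 560.000 ms.

560 ms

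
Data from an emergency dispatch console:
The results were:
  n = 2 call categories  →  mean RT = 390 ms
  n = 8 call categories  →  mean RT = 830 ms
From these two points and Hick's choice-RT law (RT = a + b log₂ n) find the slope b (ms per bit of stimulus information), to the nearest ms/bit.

Slope: b = (830 − 390) / (log₂ 8 − log₂ 2) = 440/2.0000 = 220 ms/bit.

220 ms/bit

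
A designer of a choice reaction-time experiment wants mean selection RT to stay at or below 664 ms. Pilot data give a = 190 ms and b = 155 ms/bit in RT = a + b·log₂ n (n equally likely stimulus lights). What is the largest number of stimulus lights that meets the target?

155·log₂ n ≤ 664 − 190 = 474, giving log₂ n ≤ 3.0581 and n ≤ 8.329. The largest whole number is 8.

8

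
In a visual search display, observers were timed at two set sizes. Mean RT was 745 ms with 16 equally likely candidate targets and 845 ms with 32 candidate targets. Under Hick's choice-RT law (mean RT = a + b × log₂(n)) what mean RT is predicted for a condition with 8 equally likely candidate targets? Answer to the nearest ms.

645 ms

Fit slope and intercept:
  b = (845 − 745) / (log₂ 32 − log₂ 16) = 100 / (5 − 4) = 100 ms/bit
  a = 745 − 100 × 4 = 345 ms
Then RT(8) = 345 + 100 × log₂ 8 = 345 + 100 × 3 ≈ 645.000 ms.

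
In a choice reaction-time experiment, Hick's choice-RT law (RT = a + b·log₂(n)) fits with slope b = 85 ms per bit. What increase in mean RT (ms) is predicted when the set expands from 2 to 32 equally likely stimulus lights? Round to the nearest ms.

The intercept a cancels: ΔRT = b·(log₂ n₂ − log₂ n₁) = b·log₂(n₂/n₁).
log₂(32) − log₂(2) = log₂(32/2) = log₂(16) = 4.
ΔRT = 85 × 4.0000 = 340.000 ms.

340 ms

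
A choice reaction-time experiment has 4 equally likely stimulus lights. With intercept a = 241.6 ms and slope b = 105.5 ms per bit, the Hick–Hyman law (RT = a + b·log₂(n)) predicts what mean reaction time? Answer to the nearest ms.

453 ms

log₂(4) = 2 bits, so RT = 241.6 + 105.5 × 2 ≈ 452.600 ms.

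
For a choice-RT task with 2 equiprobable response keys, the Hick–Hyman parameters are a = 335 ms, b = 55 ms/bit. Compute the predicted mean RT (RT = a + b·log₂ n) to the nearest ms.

log₂(2) = 1 bits, so RT = 335 + 55 × 1 ≈ 390.000 ms.

390 ms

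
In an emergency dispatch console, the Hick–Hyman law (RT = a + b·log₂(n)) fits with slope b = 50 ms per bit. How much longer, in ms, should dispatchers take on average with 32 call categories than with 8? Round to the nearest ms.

100 ms

Only the slope matters, since a is common to both: ΔRT = b·log₂(n₂/n₁).
log₂(32) − log₂(8) = log₂(32/8) = log₂(4) = 2.
ΔRT = 50 × 2.0000 = 100.000 ms.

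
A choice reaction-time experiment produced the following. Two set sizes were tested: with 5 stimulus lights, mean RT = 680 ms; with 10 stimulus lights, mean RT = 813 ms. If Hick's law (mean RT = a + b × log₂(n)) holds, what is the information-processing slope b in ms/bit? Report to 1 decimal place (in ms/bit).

b = (RT₂ − RT₁)/(log₂ n₂ − log₂ n₁) = (813 − 680)/(3.3219 − 2.3219) = 133.000 ms/bit.

133.0 ms/bit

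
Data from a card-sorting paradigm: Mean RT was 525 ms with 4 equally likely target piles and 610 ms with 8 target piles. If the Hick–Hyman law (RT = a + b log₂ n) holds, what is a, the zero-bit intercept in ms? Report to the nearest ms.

b = (RT₂ − RT₁)/(log₂ n₂ − log₂ n₁) = (610 − 525)/(3 − 2) = 85 ms/bit.
a = RT₁ − b·log₂ n₁ = 525 − 85 × 2 = 355.000 ms.

355 ms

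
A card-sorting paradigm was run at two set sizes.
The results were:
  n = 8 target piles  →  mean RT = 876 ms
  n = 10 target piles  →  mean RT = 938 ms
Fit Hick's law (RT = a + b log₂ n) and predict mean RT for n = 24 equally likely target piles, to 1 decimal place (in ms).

RT is linear in log₂ n, so two points fix the line:
  b = (938 − 876) / (log₂ 10 − log₂ 8) = 62 / (3.3219 − 3) = 192.590 ms/bit
  a = 876 − 192.590 × 3 = 298.231 ms
Then RT(24) = 298.231 + 192.590 × log₂ 24 = 298.231 + 192.590 × 4.5850 ≈ 1181.247 ms.

1181.2 ms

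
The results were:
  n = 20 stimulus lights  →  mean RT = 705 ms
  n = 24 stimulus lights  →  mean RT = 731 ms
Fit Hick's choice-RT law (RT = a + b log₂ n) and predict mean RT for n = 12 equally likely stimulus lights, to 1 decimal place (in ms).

632.2 ms

Fit slope and intercept:
  b = (731 − 705) / (log₂ 24 − log₂ 20) = 26 / (4.5850 − 4.3219) = 98.846 ms/bit
  a = 705 − 98.846 × 4.3219 = 277.793 ms
Then RT(12) = 277.793 + 98.846 × log₂ 12 = 277.793 + 98.846 × 3.5850 ≈ 632.154 ms.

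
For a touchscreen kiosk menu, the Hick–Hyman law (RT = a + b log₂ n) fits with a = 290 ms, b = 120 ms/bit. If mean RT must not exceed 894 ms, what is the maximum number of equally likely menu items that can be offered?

32

Information budget: (894 − 290)/120 = 5.0333 bits, so n ≤ 2^5.0333 = 32.748 → at most 32.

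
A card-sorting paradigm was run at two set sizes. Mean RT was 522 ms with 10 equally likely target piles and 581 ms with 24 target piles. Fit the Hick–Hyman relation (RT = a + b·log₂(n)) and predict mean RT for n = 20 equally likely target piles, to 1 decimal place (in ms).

568.7 ms

RT is linear in log₂ n, so two points fix the line:
  b = (581 − 522) / (log₂ 24 − log₂ 10) = 59 / (4.5850 − 3.3219) = 46.713 ms/bit
  a = 522 − 46.713 × 3.3219 = 366.823 ms
Then RT(20) = 366.823 + 46.713 × log₂ 20 = 366.823 + 46.713 × 4.3219 ≈ 568.713 ms.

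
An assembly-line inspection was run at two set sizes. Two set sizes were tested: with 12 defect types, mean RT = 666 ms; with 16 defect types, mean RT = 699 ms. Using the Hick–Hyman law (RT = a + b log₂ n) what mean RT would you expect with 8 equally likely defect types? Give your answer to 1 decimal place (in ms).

619.5 ms

Fit slope and intercept:
  b = (699 − 666) / (log₂ 16 − log₂ 12) = 33 / (4 − 3.5850) = 79.511 ms/bit
  a = 666 − 79.511 × 3.5850 = 380.956 ms
Then RT(8) = 380.956 + 79.511 × log₂ 8 = 380.956 + 79.511 × 3 ≈ 619.489 ms.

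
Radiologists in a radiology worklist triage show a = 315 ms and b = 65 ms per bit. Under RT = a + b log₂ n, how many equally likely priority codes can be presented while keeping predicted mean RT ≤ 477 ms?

Information budget: (477 − 315)/65 = 2.4923 bits, so n ≤ 2^2.4923 = 5.627 → at most 5.

5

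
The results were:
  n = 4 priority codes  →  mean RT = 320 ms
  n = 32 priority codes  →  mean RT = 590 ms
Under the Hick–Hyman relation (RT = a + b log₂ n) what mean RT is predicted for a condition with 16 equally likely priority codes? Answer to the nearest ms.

500 ms

RT is linear in log₂ n, so two points fix the line:
  b = (590 − 320) / (log₂ 32 − log₂ 4) = 270 / (5 − 2) = 90 ms/bit
  a = 320 − 90 × 2 = 140 ms
Then RT(16) = 140 + 90 × log₂ 16 = 140 + 90 × 4 ≈ 500.000 ms.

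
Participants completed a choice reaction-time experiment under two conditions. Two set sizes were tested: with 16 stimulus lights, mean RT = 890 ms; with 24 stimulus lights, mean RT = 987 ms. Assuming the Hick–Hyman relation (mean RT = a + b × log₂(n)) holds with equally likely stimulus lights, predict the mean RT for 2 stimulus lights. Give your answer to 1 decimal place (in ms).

RT is linear in log₂ n, so two points fix the line:
  b = (987 − 890) / (log₂ 24 − log₂ 16) = 97 / (4.5850 − 4) = 165.823 ms/bit
  a = 890 − 165.823 × 4 = 226.710 ms
Then RT(2) = 226.710 + 165.823 × log₂ 2 = 226.710 + 165.823 × 1 ≈ 392.532 ms.

392.5 ms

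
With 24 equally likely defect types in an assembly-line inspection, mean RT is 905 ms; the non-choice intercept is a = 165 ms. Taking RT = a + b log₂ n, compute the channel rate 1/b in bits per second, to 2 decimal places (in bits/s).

6.20 bits/s

Choice component = 905 − 165 = 740 ms over log₂(24) = 4.5850 bits.
b = 740 / 4.5850 = 161.397 ms/bit, so 1/b = 6.196 bits/s.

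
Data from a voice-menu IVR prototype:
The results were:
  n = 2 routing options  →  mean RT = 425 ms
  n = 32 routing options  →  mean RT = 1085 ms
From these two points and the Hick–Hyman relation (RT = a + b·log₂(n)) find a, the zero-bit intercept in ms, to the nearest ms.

The slope on a log₂ axis is (1085 − 425) / (5 − 1) = 165 ms/bit.
Intercept: a = 425 − 165·log₂(2) = 260.000 ms.

260 ms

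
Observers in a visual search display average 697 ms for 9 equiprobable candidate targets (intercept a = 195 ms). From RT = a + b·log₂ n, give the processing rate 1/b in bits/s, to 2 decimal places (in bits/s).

6.31 bits/s

b = (697 − 195)/log₂ 9 = 502/3.1699 = 158.363 ms per bit = 0.15836 s/bit; the reciprocal is 6.315 bits/s.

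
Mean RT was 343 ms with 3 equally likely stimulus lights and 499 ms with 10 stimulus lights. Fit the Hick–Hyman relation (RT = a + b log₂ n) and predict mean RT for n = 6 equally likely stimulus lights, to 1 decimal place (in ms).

RT is linear in log₂ n, so two points fix the line:
  b = (499 − 343) / (log₂ 10 − log₂ 3) = 156 / (3.3219 − 1.5850) = 89.812 ms/bit
  a = 343 − 89.812 × 1.5850 = 200.652 ms
Then RT(6) = 200.652 + 89.812 × log₂ 6 = 200.652 + 89.812 × 2.5850 ≈ 432.812 ms.

432.8 ms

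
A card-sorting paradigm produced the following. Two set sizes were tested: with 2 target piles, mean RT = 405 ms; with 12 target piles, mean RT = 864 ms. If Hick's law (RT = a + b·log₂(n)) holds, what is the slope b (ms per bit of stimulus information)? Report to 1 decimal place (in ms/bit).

177.6 ms/bit

The slope on a log₂ axis is (864 − 405) / (3.5850 − 1) = 177.565 ms/bit.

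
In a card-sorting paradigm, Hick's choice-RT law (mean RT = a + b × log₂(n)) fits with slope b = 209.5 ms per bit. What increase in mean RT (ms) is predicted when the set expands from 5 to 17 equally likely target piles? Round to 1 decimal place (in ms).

The intercept a cancels: ΔRT = b·(log₂ n₂ − log₂ n₁) = b·log₂(n₂/n₁).
log₂(17) − log₂(5) = 4.0875 − 2.3219 = 1.7655.
ΔRT = 209.5 × 1.7655 = 369.880 ms.

369.9 ms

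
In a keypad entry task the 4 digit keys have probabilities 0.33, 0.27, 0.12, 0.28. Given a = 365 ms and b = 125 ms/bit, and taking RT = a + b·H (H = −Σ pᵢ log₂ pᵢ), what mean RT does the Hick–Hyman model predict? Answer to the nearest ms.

Entropy contributions −pᵢ log₂ pᵢ: 0.5278, 0.5100, 0.3671, 0.5142; sum H = 1.9191 bits.
RT = a + bH = 365 + 125·1.9191 = 604.89 ms.

605 ms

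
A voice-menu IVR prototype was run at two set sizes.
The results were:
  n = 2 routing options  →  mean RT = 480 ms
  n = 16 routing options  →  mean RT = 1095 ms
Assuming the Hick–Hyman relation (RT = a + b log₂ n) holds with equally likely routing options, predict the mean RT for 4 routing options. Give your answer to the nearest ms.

Fit slope and intercept:
  b = (1095 − 480) / (log₂ 16 − log₂ 2) = 615 / (4 − 1) = 205 ms/bit
  a = 480 − 205 × 1 = 275 ms
Then RT(4) = 275 + 205 × log₂ 4 = 275 + 205 × 2 ≈ 685.000 ms.

685 ms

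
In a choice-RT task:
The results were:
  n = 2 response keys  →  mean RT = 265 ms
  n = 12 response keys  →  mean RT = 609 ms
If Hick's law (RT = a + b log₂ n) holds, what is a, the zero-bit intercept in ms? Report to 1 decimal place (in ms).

The slope on a log₂ axis is (609 − 265) / (3.5850 − 1) = 133.077 ms/bit.
a = RT₁ − b·log₂ n₁ = 265 − 133.077 × 1 = 131.923 ms.

131.9 ms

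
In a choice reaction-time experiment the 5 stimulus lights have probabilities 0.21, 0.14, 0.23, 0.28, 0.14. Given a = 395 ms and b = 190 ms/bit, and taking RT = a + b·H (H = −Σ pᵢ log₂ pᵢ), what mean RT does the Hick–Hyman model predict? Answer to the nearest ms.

826 ms

H = 0.21·log₂(1/0.21) + 0.14·log₂(1/0.14) + 0.23·log₂(1/0.23) + 0.28·log₂(1/0.28) + 0.14·log₂(1/0.14) = 2.2689 bits.
RT = 395 + 190 × 2.2689 = 826.10 ms.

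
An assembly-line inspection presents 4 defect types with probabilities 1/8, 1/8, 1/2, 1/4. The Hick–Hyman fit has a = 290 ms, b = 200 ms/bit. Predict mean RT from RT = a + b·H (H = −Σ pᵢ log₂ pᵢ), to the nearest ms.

Each term −pᵢ log₂ pᵢ: 0.125·3 + 0.125·3 + 0.5·1 + 0.25·2; summed, H = 1.750 bits.
Mean RT = a + bH = 290 + 200·1.750 = 640.00 ms.

640 ms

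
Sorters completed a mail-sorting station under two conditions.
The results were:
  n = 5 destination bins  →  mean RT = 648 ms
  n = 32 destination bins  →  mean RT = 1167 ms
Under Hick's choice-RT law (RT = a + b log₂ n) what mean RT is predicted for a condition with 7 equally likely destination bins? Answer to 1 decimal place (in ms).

742.1 ms

RT is linear in log₂ n, so two points fix the line:
  b = (1167 − 648) / (log₂ 32 − log₂ 5) = 519 / (5 − 2.3219) = 193.796 ms/bit
  a = 648 − 193.796 × 2.3219 = 198.019 ms
Then RT(7) = 198.019 + 193.796 × log₂ 7 = 198.019 + 193.796 × 2.8074 ≈ 742.074 ms.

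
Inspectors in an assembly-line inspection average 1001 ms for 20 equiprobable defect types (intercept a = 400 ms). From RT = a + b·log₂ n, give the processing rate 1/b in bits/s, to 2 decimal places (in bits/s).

7.19 bits/s

b = (1001 − 400)/log₂ 20 = 601/4.3219 = 139.058 ms per bit = 0.13906 s/bit; the reciprocal is 7.191 bits/s.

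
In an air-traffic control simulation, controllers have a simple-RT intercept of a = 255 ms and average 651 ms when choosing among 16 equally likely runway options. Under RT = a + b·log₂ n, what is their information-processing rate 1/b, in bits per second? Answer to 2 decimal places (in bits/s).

10.10 bits/s

Choice component = 651 − 255 = 396 ms over log₂(16) = 4 bits.
b = 396 / 4 = 99.000 ms/bit, so 1/b = 10.101 bits/s.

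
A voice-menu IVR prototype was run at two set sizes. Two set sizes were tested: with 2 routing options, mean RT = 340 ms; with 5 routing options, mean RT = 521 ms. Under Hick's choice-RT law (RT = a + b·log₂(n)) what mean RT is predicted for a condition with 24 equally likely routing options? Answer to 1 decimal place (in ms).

Fit slope and intercept:
  b = (521 − 340) / (log₂ 5 − log₂ 2) = 181 / (2.3219 − 1) = 136.921 ms/bit
  a = 340 − 136.921 × 1 = 203.079 ms
Then RT(24) = 203.079 + 136.921 × log₂ 24 = 203.079 + 136.921 × 4.5850 ≈ 830.857 ms.

830.9 ms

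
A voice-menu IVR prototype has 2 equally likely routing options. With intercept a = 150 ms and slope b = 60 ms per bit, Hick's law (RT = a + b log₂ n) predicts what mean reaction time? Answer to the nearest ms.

log₂(2) = 1 bits, so RT = 150 + 60 × 1 ≈ 210.000 ms.

210 ms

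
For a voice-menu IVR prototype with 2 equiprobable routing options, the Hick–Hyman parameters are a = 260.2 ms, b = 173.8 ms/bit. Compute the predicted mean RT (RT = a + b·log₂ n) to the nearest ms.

434 ms

log₂(2) = 1 bits, so RT = 260.2 + 173.8 × 1 ≈ 434.000 ms.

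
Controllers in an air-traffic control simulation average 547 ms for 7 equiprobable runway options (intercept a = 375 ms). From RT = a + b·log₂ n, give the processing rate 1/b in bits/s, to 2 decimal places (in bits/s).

b = (547 − 375)/log₂ 7 = 172/2.8074 = 61.268 ms per bit = 0.06127 s/bit; the reciprocal is 16.322 bits/s.

16.32 bits/s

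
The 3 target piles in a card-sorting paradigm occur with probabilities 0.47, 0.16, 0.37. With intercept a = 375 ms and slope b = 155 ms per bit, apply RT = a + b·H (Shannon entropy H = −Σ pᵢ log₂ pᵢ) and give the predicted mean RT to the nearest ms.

602 ms

Entropy contributions −pᵢ log₂ pᵢ: 0.5120, 0.4230, 0.5307; sum H = 1.4657 bits.
RT = a + bH = 375 + 155·1.4657 = 602.18 ms.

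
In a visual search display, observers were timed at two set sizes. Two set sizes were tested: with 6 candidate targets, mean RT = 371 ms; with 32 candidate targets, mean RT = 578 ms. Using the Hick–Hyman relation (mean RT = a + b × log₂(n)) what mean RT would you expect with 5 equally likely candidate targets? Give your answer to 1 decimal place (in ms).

Fit slope and intercept:
  b = (578 − 371) / (log₂ 32 − log₂ 6) = 207 / (5 − 2.5850) = 85.713 ms/bit
  a = 371 − 85.713 × 2.5850 = 149.435 ms
Then RT(5) = 149.435 + 85.713 × log₂ 5 = 149.435 + 85.713 × 2.3219 ≈ 348.455 ms.

348.5 ms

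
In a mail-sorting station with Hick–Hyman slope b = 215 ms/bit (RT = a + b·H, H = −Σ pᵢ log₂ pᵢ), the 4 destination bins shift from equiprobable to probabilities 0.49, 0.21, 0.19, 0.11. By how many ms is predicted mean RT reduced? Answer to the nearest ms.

47 ms

The RT saving is b·ΔH. Equiprobable H₀ = log₂(4) = 2.0000 bits; with the given probabilities H = 1.7826 bits.
b·(H₀ − H) = 215 × (2.0000 − 1.7826) = 46.74 ms.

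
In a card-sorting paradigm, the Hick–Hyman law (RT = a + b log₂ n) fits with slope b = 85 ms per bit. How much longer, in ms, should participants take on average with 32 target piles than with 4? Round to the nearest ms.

255 ms

ΔRT = (a + b log₂ n₂) − (a + b log₂ n₁) = b·(log₂ n₂ − log₂ n₁).
log₂(32) − log₂(4) = log₂(32/4) = log₂(8) = 3.
ΔRT = 85 × 3.0000 = 255.000 ms.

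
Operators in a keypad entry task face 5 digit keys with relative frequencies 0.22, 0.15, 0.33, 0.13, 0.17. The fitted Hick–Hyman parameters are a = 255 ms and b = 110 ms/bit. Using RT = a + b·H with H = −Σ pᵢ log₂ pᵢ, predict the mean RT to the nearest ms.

H = 0.22·log₂(1/0.22) + 0.15·log₂(1/0.15) + 0.33·log₂(1/0.33) + 0.13·log₂(1/0.13) + 0.17·log₂(1/0.17) = 2.2362 bits.
RT = 255 + 110 × 2.2362 = 500.98 ms.

501 ms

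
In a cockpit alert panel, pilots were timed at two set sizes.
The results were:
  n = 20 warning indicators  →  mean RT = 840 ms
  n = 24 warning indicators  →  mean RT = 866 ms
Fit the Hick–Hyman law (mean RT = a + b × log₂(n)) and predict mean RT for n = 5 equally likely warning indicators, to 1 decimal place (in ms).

642.3 ms

Fit slope and intercept:
  b = (866 − 840) / (log₂ 24 − log₂ 20) = 26 / (4.5850 − 4.3219) = 98.846 ms/bit
  a = 840 − 98.846 × 4.3219 = 412.793 ms
Then RT(5) = 412.793 + 98.846 × log₂ 5 = 412.793 + 98.846 × 2.3219 ≈ 642.307 ms.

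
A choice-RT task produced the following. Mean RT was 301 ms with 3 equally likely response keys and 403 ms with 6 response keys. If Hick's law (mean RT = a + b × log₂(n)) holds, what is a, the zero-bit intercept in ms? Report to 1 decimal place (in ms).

The slope on a log₂ axis is (403 − 301) / (2.5850 − 1.5850) = 102.000 ms/bit.
a = RT₁ − b·log₂ n₁ = 301 − 102.000 × 1.5850 = 139.334 ms.

139.3 ms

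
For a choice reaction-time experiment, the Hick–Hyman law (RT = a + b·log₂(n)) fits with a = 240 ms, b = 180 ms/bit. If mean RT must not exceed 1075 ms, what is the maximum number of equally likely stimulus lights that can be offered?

24

Information budget: (1075 − 240)/180 = 4.6389 bits, so n ≤ 2^4.6389 = 24.914 → at most 24.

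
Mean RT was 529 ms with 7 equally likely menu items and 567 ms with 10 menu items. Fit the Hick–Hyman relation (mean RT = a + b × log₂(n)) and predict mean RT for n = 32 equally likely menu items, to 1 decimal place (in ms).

Solve the two-equation system in a and b:
  b = (567 − 529) / (log₂ 10 − log₂ 7) = 38 / (3.3219 − 2.8074) = 73.848 ms/bit
  a = 529 − 73.848 × 2.8074 = 321.684 ms
Then RT(32) = 321.684 + 73.848 × log₂ 32 = 321.684 + 73.848 × 5 ≈ 690.922 ms.

690.9 ms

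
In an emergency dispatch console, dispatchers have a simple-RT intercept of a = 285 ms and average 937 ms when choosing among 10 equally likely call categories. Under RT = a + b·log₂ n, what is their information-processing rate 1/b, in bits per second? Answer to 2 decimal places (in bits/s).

Choice component = 937 − 285 = 652 ms over log₂(10) = 3.3219 bits.
b = 652 / 3.3219 = 196.272 ms/bit, so 1/b = 5.095 bits/s.

5.09 bits/s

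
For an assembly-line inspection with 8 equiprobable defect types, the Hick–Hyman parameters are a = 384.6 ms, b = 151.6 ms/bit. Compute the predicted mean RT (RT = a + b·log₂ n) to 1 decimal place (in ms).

log₂(8) = 3 bits, so RT = 384.6 + 151.6 × 3 ≈ 839.400 ms.

839.4 ms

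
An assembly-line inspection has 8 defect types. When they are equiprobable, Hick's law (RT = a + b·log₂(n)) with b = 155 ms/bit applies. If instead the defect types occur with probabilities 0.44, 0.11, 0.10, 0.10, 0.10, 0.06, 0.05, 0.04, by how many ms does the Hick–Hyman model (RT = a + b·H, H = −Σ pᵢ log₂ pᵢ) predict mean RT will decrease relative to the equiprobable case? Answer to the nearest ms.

The RT saving is b·ΔH. Equiprobable H₀ = log₂(8) = 3.0000 bits; with the given probabilities H = 2.5134 bits.
b·(H₀ − H) = 155 × (3.0000 − 2.5134) = 75.42 ms.

75 ms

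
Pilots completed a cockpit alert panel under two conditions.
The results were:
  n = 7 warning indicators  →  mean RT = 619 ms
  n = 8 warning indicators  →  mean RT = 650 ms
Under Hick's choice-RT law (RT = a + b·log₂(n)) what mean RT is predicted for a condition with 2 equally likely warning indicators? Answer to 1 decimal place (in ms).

328.2 ms

Fit slope and intercept:
  b = (650 − 619) / (log₂ 8 − log₂ 7) = 31 / (3 − 2.8074) = 160.918 ms/bit
  a = 619 − 160.918 × 2.8074 = 167.247 ms
Then RT(2) = 167.247 + 160.918 × log₂ 2 = 167.247 + 160.918 × 1 ≈ 328.165 ms.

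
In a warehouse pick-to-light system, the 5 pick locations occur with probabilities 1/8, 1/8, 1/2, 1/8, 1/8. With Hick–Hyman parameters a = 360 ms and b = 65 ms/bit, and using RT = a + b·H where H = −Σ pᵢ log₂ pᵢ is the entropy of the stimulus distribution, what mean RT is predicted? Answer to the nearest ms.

490 ms

Each term −pᵢ log₂ pᵢ: 0.125·3 + 0.125·3 + 0.5·1 + 0.125·3 + 0.125·3; summed, H = 2.000 bits.
Mean RT = a + bH = 360 + 65·2.000 = 490.00 ms.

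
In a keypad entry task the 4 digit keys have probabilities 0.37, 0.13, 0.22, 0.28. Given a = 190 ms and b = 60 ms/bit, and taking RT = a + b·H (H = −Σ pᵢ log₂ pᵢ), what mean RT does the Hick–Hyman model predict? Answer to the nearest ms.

H = 0.37·log₂(1/0.37) + 0.13·log₂(1/0.13) + 0.22·log₂(1/0.22) + 0.28·log₂(1/0.28) = 1.9082 bits.
RT = 190 + 60 × 1.9082 = 304.49 ms.

304 ms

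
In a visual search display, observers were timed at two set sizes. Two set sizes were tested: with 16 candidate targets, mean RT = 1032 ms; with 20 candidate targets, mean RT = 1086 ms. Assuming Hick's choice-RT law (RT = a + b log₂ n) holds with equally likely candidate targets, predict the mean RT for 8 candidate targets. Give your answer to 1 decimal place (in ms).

Solve the two-equation system in a and b:
  b = (1086 − 1032) / (log₂ 20 − log₂ 16) = 54 / (4.3219 − 4) = 167.739 ms/bit
  a = 1032 − 167.739 × 4 = 361.043 ms
Then RT(8) = 361.043 + 167.739 × log₂ 8 = 361.043 + 167.739 × 3 ≈ 864.261 ms.

864.3 ms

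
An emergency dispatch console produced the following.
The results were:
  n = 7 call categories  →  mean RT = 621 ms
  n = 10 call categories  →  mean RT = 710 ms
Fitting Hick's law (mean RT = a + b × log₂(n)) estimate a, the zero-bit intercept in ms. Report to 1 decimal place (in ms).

b = (RT₂ − RT₁)/(log₂ n₂ − log₂ n₁) = (710 − 621)/(3.3219 − 2.8074) = 172.959 ms/bit.
Intercept: a = 621 − 172.959·log₂(7) = 135.443 ms.

135.4 ms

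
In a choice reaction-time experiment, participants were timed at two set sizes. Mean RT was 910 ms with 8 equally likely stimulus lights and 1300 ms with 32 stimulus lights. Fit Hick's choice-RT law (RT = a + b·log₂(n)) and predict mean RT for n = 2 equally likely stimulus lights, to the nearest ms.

Solve the two-equation system in a and b:
  b = (1300 − 910) / (log₂ 32 − log₂ 8) = 390 / (5 − 3) = 195 ms/bit
  a = 910 − 195 × 3 = 325 ms
Then RT(2) = 325 + 195 × log₂ 2 = 325 + 195 × 1 ≈ 520.000 ms.

520 ms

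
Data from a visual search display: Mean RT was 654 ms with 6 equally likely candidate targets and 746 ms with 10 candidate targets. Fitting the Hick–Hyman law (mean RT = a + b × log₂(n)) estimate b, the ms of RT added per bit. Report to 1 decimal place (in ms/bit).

124.8 ms/bit

b = (RT₂ − RT₁)/(log₂ n₂ − log₂ n₁) = (746 − 654)/(3.3219 − 2.5850) = 124.836 ms/bit.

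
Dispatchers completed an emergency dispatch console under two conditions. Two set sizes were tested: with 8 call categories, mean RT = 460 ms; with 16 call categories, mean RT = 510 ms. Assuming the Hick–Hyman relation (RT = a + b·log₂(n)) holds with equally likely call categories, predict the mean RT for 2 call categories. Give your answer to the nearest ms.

360 ms

Fit slope and intercept:
  b = (510 − 460) / (log₂ 16 − log₂ 8) = 50 / (4 − 3) = 50 ms/bit
  a = 460 − 50 × 3 = 310 ms
Then RT(2) = 310 + 50 × log₂ 2 = 310 + 50 × 1 ≈ 360.000 ms.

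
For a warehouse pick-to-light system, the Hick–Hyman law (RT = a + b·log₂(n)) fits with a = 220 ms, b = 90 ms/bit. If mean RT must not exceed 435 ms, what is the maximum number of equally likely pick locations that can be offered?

5

90·log₂ n ≤ 435 − 220 = 215, giving log₂ n ≤ 2.3889 and n ≤ 5.238. The largest whole number is 5.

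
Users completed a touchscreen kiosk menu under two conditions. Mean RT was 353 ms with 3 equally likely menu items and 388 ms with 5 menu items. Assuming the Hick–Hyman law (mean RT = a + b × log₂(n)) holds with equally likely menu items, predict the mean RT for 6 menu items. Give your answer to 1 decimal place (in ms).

400.5 ms

With log₂ n on the abscissa the relation is linear; from the two conditions:
  b = (388 − 353) / (log₂ 5 − log₂ 3) = 35 / (2.3219 − 1.5850) = 47.492 ms/bit
  a = 353 − 47.492 × 1.5850 = 277.727 ms
Then RT(6) = 277.727 + 47.492 × log₂ 6 = 277.727 + 47.492 × 2.5850 ≈ 400.492 ms.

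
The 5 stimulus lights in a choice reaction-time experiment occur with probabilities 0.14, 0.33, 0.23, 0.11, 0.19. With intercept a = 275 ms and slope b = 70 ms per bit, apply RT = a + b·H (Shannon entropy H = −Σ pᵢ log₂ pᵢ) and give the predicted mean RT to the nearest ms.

430 ms

Entropy contributions −pᵢ log₂ pᵢ: 0.3971, 0.5278, 0.4877, 0.3503, 0.4552; sum H = 2.2181 bits.
RT = a + bH = 275 + 70·2.2181 = 430.27 ms.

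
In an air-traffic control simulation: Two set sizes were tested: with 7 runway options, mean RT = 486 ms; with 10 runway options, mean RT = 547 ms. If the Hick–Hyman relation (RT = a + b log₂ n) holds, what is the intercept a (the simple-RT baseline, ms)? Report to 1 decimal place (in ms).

Slope: b = (547 − 486) / (log₂ 10 − log₂ 7) = 61/0.5146 = 118.545 ms/bit.
Intercept: a = 486 − 118.545·log₂(7) = 153.203 ms.

153.2 ms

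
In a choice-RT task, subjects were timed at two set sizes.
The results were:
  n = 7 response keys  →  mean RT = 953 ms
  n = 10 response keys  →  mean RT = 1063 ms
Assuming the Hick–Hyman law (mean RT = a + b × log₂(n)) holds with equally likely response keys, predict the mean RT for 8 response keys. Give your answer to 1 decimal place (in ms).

Solve the two-equation system in a and b:
  b = (1063 − 953) / (log₂ 10 − log₂ 7) = 110 / (3.3219 − 2.8074) = 213.769 ms/bit
  a = 953 − 213.769 × 2.8074 = 352.873 ms
Then RT(8) = 352.873 + 213.769 × log₂ 8 = 352.873 + 213.769 × 3 ≈ 994.182 ms.

994.2 ms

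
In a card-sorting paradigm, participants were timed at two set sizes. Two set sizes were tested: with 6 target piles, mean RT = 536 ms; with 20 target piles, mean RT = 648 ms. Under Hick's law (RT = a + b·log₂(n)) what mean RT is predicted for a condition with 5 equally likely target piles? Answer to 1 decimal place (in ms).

519.0 ms

With log₂ n on the abscissa the relation is linear; from the two conditions:
  b = (648 − 536) / (log₂ 20 − log₂ 6) = 112 / (4.3219 − 2.5850) = 64.480 ms/bit
  a = 536 − 64.480 × 2.5850 = 369.321 ms
Then RT(5) = 369.321 + 64.480 × log₂ 5 = 369.321 + 64.480 × 2.3219 ≈ 519.039 ms.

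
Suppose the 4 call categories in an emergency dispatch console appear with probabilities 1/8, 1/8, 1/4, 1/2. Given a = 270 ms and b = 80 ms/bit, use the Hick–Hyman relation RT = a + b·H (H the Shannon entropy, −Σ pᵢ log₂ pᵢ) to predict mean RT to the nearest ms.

H = −Σ pᵢ log₂ pᵢ = 0.125·3 + 0.125·3 + 0.25·2 + 0.5·1 = 1.750 bits.
RT = 270 + 80 × 1.750 = 410.00 ms.

410 ms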